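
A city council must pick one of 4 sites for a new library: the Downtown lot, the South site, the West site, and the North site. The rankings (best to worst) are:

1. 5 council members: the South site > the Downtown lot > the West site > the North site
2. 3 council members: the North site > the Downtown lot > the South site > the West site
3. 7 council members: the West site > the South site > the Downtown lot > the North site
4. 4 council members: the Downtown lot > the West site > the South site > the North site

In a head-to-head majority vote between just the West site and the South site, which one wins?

Voters preferring the West site to the South site: 11; preferring the South site to the West site: 8.
the West site wins the head-to-head.

the West site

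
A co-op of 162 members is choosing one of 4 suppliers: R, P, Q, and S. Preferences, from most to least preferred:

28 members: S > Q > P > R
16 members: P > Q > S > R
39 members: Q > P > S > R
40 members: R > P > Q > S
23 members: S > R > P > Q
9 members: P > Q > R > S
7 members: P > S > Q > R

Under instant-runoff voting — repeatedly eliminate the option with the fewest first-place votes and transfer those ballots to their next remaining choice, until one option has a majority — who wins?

Round 1: R 40, P 32, Q 39, S 51. Eliminate P.
Round 2: R 40, Q 64, S 58. Eliminate R.
Round 3: Q 104, S 58. Q has a majority.

Q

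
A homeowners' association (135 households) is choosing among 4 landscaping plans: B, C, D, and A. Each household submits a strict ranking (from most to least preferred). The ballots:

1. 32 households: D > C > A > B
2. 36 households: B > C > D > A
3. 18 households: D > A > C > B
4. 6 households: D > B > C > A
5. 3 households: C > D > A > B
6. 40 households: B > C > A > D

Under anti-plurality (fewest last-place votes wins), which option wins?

Last-place votes: B 53, C 0, D 40, A 42.
C is ranked last by the fewest voters, so C wins.

C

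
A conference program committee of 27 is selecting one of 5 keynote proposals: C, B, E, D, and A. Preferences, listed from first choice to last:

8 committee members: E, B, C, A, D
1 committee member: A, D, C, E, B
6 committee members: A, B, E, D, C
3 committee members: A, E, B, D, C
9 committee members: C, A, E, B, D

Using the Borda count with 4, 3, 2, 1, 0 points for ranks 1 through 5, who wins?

A

C: 8·2 + 1·2 + 6·0 + 3·0 + 9·4 = 54
B: 8·3 + 1·0 + 6·3 + 3·2 + 9·1 = 57
E: 8·4 + 1·1 + 6·2 + 3·3 + 9·2 = 72
D: 8·0 + 1·3 + 6·1 + 3·1 + 9·0 = 12
A: 8·1 + 1·4 + 6·4 + 3·4 + 9·3 = 75
A has the highest Borda score (75).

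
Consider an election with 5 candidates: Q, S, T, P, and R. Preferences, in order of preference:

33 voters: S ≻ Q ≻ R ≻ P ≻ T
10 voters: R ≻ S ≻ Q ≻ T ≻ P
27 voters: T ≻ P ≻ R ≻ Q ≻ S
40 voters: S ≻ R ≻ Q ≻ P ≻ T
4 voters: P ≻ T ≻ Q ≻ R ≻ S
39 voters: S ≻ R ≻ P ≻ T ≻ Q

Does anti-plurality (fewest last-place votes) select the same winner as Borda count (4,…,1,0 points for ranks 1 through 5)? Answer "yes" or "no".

Anti-plurality — last-place votes: Q 39, S 31, T 73, P 10, R 0. Winner: R.
Borda — scores: Q 234, S 478, T 169, P 248, R 401. Winner: S.
The two methods disagree.

no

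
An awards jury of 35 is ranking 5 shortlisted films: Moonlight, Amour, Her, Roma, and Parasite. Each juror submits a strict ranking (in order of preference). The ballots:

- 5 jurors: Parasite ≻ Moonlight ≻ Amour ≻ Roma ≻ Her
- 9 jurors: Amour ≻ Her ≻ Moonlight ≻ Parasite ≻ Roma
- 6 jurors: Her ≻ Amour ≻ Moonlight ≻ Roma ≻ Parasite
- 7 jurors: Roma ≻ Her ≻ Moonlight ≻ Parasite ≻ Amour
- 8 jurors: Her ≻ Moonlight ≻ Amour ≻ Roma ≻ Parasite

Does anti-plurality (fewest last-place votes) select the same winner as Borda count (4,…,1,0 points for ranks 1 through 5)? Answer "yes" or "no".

no

Anti-plurality — last-place votes: Moonlight 0, Amour 7, Her 5, Roma 9, Parasite 14. Winner: Moonlight.
Borda — scores: Moonlight 83, Amour 80, Her 104, Roma 47, Parasite 36. Winner: Her.
The two methods disagree.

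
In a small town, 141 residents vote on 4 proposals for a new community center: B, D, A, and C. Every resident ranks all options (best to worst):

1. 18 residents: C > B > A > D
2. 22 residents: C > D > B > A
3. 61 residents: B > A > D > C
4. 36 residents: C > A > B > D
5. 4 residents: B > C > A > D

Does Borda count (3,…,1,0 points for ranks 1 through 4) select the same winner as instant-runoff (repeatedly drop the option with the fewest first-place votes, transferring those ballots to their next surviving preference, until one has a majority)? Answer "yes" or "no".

Borda — scores: B 289, D 105, A 216, C 236. Winner: B.
Instant-runoff — R1 B 65, D 0, A 0, C 76 (C winner). Winner: C.
The two methods disagree.

no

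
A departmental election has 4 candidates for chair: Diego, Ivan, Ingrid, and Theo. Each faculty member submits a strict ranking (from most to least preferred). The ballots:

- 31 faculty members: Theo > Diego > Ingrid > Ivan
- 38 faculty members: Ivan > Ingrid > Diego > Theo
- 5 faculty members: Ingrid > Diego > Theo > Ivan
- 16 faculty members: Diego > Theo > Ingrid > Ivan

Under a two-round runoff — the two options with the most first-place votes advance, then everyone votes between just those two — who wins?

Theo

Round 1 first-place votes: Diego 16, Ivan 38, Ingrid 5, Theo 31.
Ivan and Theo advance.
Runoff: Ivan is preferred to Theo by 38 voters; Theo by 52.
Theo wins the runoff.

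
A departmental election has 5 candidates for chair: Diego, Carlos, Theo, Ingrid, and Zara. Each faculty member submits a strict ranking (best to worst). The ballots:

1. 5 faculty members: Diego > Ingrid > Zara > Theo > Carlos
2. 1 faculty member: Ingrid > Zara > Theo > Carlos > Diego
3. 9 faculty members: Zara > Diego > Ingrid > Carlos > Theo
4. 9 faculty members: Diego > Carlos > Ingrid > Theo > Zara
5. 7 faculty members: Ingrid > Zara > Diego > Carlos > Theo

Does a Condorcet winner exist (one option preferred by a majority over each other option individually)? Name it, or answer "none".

none

Checking pairwise contests:
Zara beats Diego 17–14.
Diego beats Carlos 30–1.
Diego beats Theo 30–1.
Diego beats Ingrid 23–8.
Ingrid beats Zara 22–9.
Every option loses at least one head-to-head, so there is no Condorcet winner.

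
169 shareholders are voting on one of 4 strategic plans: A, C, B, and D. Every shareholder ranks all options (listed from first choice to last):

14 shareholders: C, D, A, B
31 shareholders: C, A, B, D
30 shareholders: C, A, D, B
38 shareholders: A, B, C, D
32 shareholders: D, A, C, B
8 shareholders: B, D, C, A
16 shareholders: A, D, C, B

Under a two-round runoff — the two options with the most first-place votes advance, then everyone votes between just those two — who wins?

A

Round 1 first-place votes: A 54, C 75, B 8, D 32.
C and A advance.
Runoff: C is preferred to A by 83 voters; A by 86.
A wins the runoff.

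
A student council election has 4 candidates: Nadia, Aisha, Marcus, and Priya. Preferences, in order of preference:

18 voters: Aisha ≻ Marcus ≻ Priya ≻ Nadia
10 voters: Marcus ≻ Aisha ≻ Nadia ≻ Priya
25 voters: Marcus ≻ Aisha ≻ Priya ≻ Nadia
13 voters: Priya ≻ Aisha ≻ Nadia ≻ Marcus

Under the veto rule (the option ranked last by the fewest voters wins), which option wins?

Last-place votes: Nadia 43, Aisha 0, Marcus 13, Priya 10.
Aisha is ranked last by the fewest voters, so Aisha wins.

Aisha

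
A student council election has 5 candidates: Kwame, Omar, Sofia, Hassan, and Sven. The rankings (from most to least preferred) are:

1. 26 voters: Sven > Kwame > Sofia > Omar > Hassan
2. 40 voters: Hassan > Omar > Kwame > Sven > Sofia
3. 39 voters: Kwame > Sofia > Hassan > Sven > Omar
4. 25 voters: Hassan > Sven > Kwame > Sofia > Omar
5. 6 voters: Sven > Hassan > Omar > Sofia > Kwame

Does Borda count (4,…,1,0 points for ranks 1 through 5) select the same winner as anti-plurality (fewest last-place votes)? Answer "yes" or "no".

Borda — scores: Kwame 364, Omar 158, Sofia 200, Hassan 356, Sven 282. Winner: Kwame.
Anti-plurality — last-place votes: Kwame 6, Omar 64, Sofia 40, Hassan 26, Sven 0. Winner: Sven.
The two methods disagree.

no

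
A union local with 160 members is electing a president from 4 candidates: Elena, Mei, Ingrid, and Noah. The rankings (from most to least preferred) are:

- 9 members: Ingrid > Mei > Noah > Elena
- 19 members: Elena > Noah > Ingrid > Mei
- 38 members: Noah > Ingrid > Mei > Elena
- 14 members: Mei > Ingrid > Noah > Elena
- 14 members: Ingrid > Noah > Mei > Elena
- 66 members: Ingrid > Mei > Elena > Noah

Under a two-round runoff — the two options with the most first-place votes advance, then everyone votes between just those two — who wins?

Ingrid

Round 1 first-place votes: Elena 19, Mei 14, Ingrid 89, Noah 38.
Ingrid and Noah advance.
Runoff: Ingrid is preferred to Noah by 103 voters; Noah by 57.
Ingrid wins the runoff.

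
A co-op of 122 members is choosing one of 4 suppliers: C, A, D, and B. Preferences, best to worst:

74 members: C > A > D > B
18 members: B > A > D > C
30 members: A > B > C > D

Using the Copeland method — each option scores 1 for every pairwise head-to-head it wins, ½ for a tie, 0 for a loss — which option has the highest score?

C

C: beats A, D, and B → score 3.
A: beats D and B; loses to C → score 2.
D: beats B; loses to C and A → score 1.
B: loses to C, A, and D → score 0.
C has the best pairwise record.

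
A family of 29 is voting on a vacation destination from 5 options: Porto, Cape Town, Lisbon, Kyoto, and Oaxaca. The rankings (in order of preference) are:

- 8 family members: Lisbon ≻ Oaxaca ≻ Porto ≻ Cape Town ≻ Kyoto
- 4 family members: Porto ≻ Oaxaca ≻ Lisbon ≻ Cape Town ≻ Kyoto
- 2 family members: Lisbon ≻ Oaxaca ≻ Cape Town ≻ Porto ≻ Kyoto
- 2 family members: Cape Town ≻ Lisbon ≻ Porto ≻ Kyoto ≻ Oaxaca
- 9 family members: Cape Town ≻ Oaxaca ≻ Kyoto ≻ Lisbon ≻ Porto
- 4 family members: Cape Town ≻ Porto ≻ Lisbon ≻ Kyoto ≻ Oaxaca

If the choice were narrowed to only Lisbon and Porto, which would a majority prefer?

Voters preferring Lisbon to Porto: 21; preferring Porto to Lisbon: 8.
Lisbon wins the head-to-head.

Lisbon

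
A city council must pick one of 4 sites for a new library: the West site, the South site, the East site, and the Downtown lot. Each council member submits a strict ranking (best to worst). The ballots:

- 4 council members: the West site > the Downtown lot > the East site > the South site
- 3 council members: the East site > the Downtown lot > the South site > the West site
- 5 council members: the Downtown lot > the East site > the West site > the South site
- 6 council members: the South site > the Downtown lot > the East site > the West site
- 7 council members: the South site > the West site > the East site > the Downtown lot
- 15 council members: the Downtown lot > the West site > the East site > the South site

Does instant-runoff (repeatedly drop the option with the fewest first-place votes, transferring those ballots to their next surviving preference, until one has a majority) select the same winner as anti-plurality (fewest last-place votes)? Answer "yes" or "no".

Instant-runoff — R1 the West site 4, the South site 13, the East site 3, the Downtown lot 20 (the East site out); R2 the West site 4, the South site 13, the Downtown lot 23 (the Downtown lot winner). Winner: the Downtown lot.
Anti-plurality — last-place votes: the West site 9, the South site 24, the East site 0, the Downtown lot 7. Winner: the East site.
The two methods disagree.

no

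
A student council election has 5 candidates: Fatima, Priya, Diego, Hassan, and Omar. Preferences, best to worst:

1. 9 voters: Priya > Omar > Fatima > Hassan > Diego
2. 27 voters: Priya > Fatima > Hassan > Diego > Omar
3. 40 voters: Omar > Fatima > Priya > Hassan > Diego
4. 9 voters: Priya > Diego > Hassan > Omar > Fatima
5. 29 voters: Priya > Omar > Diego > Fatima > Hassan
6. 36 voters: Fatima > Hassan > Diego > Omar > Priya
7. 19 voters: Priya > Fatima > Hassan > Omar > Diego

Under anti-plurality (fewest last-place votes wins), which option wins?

Last-place votes: Fatima 9, Priya 36, Diego 68, Hassan 29, Omar 27.
Fatima is ranked last by the fewest voters, so Fatima wins.

Fatima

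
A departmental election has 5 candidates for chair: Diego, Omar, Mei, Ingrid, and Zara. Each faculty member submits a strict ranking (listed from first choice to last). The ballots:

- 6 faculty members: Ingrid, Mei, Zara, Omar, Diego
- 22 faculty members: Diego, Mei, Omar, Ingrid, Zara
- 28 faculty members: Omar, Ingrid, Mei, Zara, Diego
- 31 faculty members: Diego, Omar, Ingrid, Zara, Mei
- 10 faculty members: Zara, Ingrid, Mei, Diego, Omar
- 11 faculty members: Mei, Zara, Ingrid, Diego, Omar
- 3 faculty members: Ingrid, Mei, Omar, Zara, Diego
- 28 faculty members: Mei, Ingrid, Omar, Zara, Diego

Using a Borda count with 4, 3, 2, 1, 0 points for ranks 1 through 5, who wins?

Diego: 6·0 + 22·4 + 28·0 + 31·4 + 10·1 + 11·1 + 3·0 + 28·0 = 233
Omar: 6·1 + 22·2 + 28·4 + 31·3 + 10·0 + 11·0 + 3·2 + 28·2 = 317
Mei: 6·3 + 22·3 + 28·2 + 31·0 + 10·2 + 11·4 + 3·3 + 28·4 = 325
Ingrid: 6·4 + 22·1 + 28·3 + 31·2 + 10·3 + 11·2 + 3·4 + 28·3 = 340
Zara: 6·2 + 22·0 + 28·1 + 31·1 + 10·4 + 11·3 + 3·1 + 28·1 = 175
Ingrid has the highest Borda score (340).

Ingrid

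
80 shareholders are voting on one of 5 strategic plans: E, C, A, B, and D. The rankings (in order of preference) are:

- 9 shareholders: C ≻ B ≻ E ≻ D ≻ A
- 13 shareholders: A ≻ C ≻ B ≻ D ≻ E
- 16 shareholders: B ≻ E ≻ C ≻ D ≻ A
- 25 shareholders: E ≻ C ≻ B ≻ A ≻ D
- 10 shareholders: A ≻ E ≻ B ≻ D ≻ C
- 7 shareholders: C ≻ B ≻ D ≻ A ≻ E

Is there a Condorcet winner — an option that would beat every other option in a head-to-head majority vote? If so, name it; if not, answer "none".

Checking pairwise contests:
B beats E 45–35.
E beats C 51–29.
E beats A 50–30.
C beats B 54–26.
E beats D 60–20.
Every option loses at least one head-to-head, so there is no Condorcet winner.

none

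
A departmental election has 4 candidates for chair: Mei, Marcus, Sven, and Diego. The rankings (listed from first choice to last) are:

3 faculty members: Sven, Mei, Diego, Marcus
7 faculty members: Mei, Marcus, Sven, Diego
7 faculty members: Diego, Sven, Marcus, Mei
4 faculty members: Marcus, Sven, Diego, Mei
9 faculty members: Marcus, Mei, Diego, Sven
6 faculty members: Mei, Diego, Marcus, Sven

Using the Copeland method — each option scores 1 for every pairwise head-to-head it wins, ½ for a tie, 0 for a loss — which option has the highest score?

Marcus

Mei: beats Sven and Diego; loses to Marcus → score 2.
Marcus: beats Mei, Sven, and Diego → score 3.
Sven: loses to Mei, Marcus, and Diego → score 0.
Diego: beats Sven; loses to Mei and Marcus → score 1.
Marcus has the best pairwise record.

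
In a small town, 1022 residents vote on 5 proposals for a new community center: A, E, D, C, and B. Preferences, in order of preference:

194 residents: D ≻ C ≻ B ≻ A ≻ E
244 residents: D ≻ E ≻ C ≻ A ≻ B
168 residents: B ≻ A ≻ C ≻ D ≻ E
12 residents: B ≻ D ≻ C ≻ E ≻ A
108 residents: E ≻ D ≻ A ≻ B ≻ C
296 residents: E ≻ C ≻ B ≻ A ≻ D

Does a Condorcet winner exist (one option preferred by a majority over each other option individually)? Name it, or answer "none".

D vs A: 558–464 for D.
D vs E: 618–404 for D.
D vs C: 558–464 for D.
D vs B: 546–476 for D.
D beats every other option head-to-head.

D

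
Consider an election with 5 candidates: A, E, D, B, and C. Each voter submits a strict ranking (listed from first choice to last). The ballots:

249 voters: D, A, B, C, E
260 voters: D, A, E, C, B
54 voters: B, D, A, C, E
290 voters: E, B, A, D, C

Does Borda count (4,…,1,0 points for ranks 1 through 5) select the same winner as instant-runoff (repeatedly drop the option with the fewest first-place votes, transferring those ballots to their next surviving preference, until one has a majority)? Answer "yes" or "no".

yes

Borda — scores: A 2215, E 1680, D 2488, B 1584, C 563. Winner: D.
Instant-runoff — R1 A 0, E 290, D 509, B 54, C 0 (D winner). Winner: D.
The two methods agree.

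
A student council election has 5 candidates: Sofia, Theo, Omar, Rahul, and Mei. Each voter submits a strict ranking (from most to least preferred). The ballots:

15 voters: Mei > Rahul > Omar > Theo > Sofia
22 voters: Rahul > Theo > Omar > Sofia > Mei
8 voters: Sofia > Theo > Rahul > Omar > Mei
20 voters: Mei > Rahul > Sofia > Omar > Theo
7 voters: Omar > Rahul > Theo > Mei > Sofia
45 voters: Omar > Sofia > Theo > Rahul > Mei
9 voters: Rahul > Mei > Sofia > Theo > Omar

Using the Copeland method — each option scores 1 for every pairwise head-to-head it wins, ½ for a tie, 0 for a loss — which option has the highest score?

Sofia: beats Theo and Mei; loses to Omar and Rahul → score 2.
Theo: beats Mei; loses to Sofia, Omar, and Rahul → score 1.
Omar: beats Sofia, Theo, and Mei; loses to Rahul → score 3.
Rahul: beats Sofia, Theo, Omar, and Mei → score 4.
Mei: loses to Sofia, Theo, Omar, and Rahul → score 0.
Rahul has the best pairwise record.

Rahul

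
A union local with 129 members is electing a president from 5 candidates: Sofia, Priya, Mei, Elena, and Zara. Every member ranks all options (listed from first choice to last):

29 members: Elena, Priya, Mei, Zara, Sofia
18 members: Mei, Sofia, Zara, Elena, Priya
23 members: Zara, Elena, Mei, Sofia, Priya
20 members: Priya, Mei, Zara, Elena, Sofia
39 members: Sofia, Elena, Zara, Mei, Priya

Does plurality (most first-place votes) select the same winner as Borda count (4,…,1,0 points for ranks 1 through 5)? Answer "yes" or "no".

no

Plurality — first-place votes: Sofia 39, Priya 20, Mei 18, Elena 29, Zara 23. Winner: Sofia.
Borda — scores: Sofia 233, Priya 167, Mei 275, Elena 340, Zara 275. Winner: Elena.
The two methods disagree.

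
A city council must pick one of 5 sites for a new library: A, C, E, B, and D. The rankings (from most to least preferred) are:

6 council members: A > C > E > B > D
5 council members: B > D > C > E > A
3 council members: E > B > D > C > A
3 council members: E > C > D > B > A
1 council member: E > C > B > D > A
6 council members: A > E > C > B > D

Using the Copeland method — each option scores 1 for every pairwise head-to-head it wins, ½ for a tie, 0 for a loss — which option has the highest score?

E

A: ties C, E, B, and D → score 2.
C: beats B and D; ties A; loses to E → score 2.5.
E: beats C, B, and D; ties A → score 3.5.
B: beats D; ties A; loses to C and E → score 1.5.
D: ties A; loses to C, E, and B → score 0.5.
E has the best pairwise record.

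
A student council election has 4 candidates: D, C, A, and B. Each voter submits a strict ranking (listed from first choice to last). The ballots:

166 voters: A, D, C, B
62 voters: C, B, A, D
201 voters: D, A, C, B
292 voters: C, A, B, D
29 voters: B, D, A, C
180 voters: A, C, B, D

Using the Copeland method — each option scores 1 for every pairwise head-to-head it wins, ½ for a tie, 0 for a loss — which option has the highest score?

A

D: loses to C, A, and B → score 0.
C: beats D and B; loses to A → score 2.
A: beats D, C, and B → score 3.
B: beats D; loses to C and A → score 1.
A has the best pairwise record.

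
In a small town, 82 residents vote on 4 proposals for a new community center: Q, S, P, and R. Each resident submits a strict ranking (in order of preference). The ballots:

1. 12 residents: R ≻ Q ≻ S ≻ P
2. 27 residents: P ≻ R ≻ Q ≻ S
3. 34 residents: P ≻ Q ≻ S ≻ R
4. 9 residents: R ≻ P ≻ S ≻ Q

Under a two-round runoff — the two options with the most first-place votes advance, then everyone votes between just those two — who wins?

P

Round 1 first-place votes: Q 0, S 0, P 61, R 21.
P and R advance.
Runoff: P is preferred to R by 61 voters; R by 21.
P wins the runoff.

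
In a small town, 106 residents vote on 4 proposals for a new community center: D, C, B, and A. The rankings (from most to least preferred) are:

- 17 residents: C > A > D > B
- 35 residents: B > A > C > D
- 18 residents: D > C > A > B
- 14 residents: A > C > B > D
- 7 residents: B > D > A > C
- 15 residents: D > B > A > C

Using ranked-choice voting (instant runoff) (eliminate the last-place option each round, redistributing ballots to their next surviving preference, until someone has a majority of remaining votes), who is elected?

B

Round 1: D 33, C 17, B 42, A 14. Eliminate A.
Round 2: D 33, C 31, B 42. Eliminate C.
Round 3: D 50, B 56. B has a majority.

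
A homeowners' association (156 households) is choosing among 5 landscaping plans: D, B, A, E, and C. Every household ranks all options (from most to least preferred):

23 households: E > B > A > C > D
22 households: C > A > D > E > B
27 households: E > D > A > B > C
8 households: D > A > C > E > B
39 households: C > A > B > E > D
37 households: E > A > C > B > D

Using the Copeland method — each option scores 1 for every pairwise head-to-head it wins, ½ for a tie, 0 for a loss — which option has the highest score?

D: loses to B, A, E, and C → score 0.
B: beats D; loses to A, E, and C → score 1.
A: beats D, B, and C; loses to E → score 3.
E: beats D, B, A, and C → score 4.
C: beats D and B; loses to A and E → score 2.
E has the best pairwise record.

E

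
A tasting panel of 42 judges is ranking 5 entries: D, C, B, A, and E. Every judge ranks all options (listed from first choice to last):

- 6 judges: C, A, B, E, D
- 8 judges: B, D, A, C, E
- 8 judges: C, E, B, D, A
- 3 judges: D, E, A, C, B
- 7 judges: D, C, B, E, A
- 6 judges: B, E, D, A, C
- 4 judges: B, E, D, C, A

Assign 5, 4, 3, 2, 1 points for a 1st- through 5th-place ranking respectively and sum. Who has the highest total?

B

D: 6·1 + 8·4 + 8·2 + 3·5 + 7·5 + 6·3 + 4·3 = 134
C: 6·5 + 8·2 + 8·5 + 3·2 + 7·4 + 6·1 + 4·2 = 134
B: 6·3 + 8·5 + 8·3 + 3·1 + 7·3 + 6·5 + 4·5 = 156
A: 6·4 + 8·3 + 8·1 + 3·3 + 7·1 + 6·2 + 4·1 = 88
E: 6·2 + 8·1 + 8·4 + 3·4 + 7·2 + 6·4 + 4·4 = 118
B has the highest Borda score (156).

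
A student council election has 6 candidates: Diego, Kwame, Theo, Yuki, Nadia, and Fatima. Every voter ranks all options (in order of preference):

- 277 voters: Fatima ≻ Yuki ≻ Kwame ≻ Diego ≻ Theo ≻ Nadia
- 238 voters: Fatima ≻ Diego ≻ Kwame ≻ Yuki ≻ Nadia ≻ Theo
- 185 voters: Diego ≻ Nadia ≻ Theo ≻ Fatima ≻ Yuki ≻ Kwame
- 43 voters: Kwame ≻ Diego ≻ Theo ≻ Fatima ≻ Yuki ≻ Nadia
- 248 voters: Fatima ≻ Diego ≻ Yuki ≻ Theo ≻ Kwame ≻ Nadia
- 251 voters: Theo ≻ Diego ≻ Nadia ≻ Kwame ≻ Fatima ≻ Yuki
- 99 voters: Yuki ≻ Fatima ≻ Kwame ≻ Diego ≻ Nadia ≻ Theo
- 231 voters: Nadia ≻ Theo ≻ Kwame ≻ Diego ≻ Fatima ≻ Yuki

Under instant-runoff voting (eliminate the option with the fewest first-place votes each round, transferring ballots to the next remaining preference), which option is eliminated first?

Round 1: Diego 185, Kwame 43, Theo 251, Yuki 99, Nadia 231, Fatima 763. Eliminate Kwame.

Kwame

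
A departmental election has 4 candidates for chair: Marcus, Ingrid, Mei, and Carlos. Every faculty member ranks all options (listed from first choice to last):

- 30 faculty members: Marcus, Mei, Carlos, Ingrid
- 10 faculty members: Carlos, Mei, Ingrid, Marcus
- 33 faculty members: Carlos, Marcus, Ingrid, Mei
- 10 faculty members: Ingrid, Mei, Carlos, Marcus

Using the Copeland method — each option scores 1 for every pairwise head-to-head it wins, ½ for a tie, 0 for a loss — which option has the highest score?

Carlos

Marcus: beats Ingrid and Mei; loses to Carlos → score 2.
Ingrid: beats Mei; loses to Marcus and Carlos → score 1.
Mei: loses to Marcus, Ingrid, and Carlos → score 0.
Carlos: beats Marcus, Ingrid, and Mei → score 3.
Carlos has the best pairwise record.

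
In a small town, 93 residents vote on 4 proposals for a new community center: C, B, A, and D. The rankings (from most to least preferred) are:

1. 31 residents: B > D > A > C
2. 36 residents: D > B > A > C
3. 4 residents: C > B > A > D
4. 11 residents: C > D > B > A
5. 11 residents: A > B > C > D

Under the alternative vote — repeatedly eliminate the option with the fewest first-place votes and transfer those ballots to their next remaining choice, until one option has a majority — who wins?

D

Round 1: C 15, B 31, A 11, D 36. Eliminate A.
Round 2: C 15, B 42, D 36. Eliminate C.
Round 3: B 46, D 47. D has a majority.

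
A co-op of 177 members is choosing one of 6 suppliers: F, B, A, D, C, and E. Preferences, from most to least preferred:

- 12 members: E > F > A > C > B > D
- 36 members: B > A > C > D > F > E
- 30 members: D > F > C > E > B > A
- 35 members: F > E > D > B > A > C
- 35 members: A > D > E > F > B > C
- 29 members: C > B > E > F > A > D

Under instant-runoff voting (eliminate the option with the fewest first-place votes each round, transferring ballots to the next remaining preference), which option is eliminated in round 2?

C

Round 1: F 35, B 36, A 35, D 30, C 29, E 12. Eliminate E.
Round 2: F 47, B 36, A 35, D 30, C 29. Eliminate C.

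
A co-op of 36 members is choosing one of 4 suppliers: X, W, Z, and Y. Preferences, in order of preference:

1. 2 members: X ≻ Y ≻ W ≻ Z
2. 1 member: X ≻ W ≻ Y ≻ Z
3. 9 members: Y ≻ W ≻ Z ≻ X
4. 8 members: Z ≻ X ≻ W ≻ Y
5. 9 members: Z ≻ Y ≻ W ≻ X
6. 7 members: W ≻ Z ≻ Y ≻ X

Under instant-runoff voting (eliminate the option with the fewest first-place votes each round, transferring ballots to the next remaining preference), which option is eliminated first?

Round 1: X 3, W 7, Z 17, Y 9. Eliminate X.

X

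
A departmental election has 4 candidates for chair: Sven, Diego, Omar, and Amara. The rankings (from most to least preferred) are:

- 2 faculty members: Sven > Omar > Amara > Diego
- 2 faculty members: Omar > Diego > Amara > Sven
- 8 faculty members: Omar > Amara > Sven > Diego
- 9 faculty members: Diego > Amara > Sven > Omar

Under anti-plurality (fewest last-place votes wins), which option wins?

Amara

Last-place votes: Sven 2, Diego 10, Omar 9, Amara 0.
Amara is ranked last by the fewest voters, so Amara wins.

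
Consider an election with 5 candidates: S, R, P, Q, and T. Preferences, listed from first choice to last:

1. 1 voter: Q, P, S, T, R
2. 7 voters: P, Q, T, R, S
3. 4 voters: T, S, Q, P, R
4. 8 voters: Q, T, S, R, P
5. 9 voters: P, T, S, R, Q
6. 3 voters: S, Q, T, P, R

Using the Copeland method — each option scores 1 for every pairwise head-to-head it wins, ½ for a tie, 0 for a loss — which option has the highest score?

S: beats R; ties Q; loses to P and T → score 1.5.
R: loses to S, P, Q, and T → score 0.
P: beats S, R, and T; ties Q → score 3.5.
Q: beats R and T; ties S and P → score 3.
T: beats S and R; loses to P and Q → score 2.
P has the best pairwise record.

P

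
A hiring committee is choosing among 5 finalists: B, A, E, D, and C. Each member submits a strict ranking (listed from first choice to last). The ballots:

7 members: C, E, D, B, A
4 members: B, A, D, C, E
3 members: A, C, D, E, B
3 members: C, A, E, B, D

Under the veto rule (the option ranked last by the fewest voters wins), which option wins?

Last-place votes: B 3, A 7, E 4, D 3, C 0.
C is ranked last by the fewest voters, so C wins.

C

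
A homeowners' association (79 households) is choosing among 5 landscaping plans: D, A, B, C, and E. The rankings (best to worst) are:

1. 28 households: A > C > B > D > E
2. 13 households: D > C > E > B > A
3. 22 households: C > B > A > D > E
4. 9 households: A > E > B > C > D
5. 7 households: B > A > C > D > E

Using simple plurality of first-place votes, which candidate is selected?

First-place votes: D 13, A 37, B 7, C 22, E 0.
A has the most first-place votes.

A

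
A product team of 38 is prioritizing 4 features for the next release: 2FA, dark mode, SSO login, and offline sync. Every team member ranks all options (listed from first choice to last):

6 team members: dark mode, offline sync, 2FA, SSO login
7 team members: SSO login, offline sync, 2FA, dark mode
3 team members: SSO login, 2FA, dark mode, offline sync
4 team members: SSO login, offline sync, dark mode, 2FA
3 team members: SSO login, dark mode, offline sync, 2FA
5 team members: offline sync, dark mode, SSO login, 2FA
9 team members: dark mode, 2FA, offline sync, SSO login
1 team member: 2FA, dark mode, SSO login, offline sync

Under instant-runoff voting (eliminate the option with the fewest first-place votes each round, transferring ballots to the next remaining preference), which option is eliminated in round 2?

Round 1: 2FA 1, dark mode 15, SSO login 17, offline sync 5. Eliminate 2FA.
Round 2: dark mode 16, SSO login 17, offline sync 5. Eliminate offline sync.

offline sync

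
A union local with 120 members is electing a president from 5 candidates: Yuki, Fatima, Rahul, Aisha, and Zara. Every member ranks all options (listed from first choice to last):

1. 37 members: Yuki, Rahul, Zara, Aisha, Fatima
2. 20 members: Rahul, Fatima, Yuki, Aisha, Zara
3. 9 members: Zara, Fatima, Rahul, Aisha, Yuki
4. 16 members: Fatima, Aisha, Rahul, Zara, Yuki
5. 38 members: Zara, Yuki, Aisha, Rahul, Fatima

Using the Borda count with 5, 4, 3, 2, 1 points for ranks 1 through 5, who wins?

Yuki

Yuki: 37·5 + 20·3 + 9·1 + 16·1 + 38·4 = 422
Fatima: 37·1 + 20·4 + 9·4 + 16·5 + 38·1 = 271
Rahul: 37·4 + 20·5 + 9·3 + 16·3 + 38·2 = 399
Aisha: 37·2 + 20·2 + 9·2 + 16·4 + 38·3 = 310
Zara: 37·3 + 20·1 + 9·5 + 16·2 + 38·5 = 398
Yuki has the highest Borda score (422).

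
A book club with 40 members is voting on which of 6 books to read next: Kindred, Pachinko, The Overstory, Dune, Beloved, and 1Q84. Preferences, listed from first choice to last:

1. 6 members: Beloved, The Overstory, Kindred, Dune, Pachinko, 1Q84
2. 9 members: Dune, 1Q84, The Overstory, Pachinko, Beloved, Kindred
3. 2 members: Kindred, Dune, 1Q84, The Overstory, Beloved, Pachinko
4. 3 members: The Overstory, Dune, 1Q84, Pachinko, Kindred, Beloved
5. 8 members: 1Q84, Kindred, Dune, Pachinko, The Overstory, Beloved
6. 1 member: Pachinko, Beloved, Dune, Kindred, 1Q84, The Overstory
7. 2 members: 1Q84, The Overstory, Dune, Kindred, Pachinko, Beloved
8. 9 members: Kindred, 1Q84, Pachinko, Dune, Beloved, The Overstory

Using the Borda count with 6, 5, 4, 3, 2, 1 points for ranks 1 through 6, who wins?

Kindred: 6·4 + 9·1 + 2·6 + 3·2 + 8·5 + 1·3 + 2·3 + 9·6 = 154
Pachinko: 6·2 + 9·3 + 2·1 + 3·3 + 8·3 + 1·6 + 2·2 + 9·4 = 120
The Overstory: 6·5 + 9·4 + 2·3 + 3·6 + 8·2 + 1·1 + 2·5 + 9·1 = 126
Dune: 6·3 + 9·6 + 2·5 + 3·5 + 8·4 + 1·4 + 2·4 + 9·3 = 168
Beloved: 6·6 + 9·2 + 2·2 + 3·1 + 8·1 + 1·5 + 2·1 + 9·2 = 94
1Q84: 6·1 + 9·5 + 2·4 + 3·4 + 8·6 + 1·2 + 2·6 + 9·5 = 178
1Q84 has the highest Borda score (178).

1Q84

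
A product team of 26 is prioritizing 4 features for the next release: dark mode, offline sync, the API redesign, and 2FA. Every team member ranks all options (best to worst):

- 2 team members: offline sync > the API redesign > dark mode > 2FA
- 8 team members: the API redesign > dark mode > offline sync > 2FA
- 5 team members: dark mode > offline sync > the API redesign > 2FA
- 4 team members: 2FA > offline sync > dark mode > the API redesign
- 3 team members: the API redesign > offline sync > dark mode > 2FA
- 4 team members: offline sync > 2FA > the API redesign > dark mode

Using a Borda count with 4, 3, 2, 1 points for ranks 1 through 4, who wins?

dark mode: 2·2 + 8·3 + 5·4 + 4·2 + 3·2 + 4·1 = 66
offline sync: 2·4 + 8·2 + 5·3 + 4·3 + 3·3 + 4·4 = 76
the API redesign: 2·3 + 8·4 + 5·2 + 4·1 + 3·4 + 4·2 = 72
2FA: 2·1 + 8·1 + 5·1 + 4·4 + 3·1 + 4·3 = 46
offline sync has the highest Borda score (76).

offline sync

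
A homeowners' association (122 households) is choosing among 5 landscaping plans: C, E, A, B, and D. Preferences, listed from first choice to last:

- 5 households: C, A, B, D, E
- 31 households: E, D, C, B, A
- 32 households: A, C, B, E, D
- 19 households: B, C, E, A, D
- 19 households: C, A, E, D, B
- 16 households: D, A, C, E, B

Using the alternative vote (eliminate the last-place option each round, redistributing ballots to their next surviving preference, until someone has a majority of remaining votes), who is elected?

C

Round 1: C 24, E 31, A 32, B 19, D 16. Eliminate D.
Round 2: C 24, E 31, A 48, B 19. Eliminate B.
Round 3: C 43, E 31, A 48. Eliminate E.
Round 4: C 74, A 48. C has a majority.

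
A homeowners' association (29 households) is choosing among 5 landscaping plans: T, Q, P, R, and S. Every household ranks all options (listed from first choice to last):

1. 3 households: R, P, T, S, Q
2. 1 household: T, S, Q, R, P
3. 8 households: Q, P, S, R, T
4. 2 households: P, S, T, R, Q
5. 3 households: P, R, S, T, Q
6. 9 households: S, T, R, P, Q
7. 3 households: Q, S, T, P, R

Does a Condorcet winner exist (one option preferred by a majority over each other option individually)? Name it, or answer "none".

P

P vs T: 16–13 for P.
P vs Q: 17–12 for P.
P vs R: 16–13 for P.
P vs S: 16–13 for P.
P beats every other option head-to-head.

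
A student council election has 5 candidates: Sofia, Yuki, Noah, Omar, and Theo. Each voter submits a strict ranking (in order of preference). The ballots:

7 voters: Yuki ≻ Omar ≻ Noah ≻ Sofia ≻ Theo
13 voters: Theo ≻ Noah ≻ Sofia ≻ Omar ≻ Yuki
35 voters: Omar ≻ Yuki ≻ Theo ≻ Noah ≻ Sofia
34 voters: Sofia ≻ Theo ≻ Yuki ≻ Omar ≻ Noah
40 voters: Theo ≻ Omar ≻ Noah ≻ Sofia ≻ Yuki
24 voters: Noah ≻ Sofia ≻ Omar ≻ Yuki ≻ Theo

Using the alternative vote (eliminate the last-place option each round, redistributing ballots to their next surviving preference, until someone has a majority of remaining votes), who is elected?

Round 1: Sofia 34, Yuki 7, Noah 24, Omar 35, Theo 53. Eliminate Yuki.
Round 2: Sofia 34, Noah 24, Omar 42, Theo 53. Eliminate Noah.
Round 3: Sofia 58, Omar 42, Theo 53. Eliminate Omar.
Round 4: Sofia 65, Theo 88. Theo has a majority.

Theo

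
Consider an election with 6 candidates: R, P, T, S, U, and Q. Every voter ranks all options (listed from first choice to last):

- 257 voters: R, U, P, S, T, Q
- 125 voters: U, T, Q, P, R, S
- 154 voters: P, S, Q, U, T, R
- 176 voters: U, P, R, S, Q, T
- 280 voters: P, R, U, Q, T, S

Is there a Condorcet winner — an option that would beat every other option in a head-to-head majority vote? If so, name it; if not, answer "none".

Checking pairwise contests:
P beats R 735–257.
U beats P 558–434.
R beats T 713–279.
R beats S 838–154.
R beats U 537–455.
R beats Q 713–279.
Every option loses at least one head-to-head, so there is no Condorcet winner.

none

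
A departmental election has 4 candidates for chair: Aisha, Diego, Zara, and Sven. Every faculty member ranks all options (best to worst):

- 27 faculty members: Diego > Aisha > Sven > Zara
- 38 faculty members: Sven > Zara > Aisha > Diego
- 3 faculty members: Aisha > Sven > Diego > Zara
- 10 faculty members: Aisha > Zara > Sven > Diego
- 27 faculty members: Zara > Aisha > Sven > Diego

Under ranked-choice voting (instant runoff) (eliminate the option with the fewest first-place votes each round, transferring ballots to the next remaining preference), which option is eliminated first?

Round 1: Aisha 13, Diego 27, Zara 27, Sven 38. Eliminate Aisha.

Aisha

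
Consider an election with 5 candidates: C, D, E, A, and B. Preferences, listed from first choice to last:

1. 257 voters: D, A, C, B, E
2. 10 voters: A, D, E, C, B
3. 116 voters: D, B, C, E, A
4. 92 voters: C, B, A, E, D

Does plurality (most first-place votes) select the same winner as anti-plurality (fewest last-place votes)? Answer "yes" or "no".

Plurality — first-place votes: C 92, D 373, E 0, A 10, B 0. Winner: D.
Anti-plurality — last-place votes: C 0, D 92, E 257, A 116, B 10. Winner: C.
The two methods disagree.

no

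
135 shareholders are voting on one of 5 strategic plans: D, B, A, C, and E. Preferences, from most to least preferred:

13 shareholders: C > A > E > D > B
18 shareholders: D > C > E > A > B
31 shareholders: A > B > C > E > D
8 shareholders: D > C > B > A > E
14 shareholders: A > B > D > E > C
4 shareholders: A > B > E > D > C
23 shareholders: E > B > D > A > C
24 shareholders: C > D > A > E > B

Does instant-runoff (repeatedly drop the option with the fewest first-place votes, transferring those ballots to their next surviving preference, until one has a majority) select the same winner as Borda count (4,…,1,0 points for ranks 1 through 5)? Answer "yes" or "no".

no

Instant-runoff — R1 D 26, B 0, A 49, C 37, E 23 (B out); R2 D 26, A 49, C 37, E 23 (E out); R3 D 49, A 49, C 37 (C out); R4 D 73, A 62 (D winner). Winner: D.
Borda — scores: D 267, B 232, A 332, C 288, E 231. Winner: A.
The two methods disagree.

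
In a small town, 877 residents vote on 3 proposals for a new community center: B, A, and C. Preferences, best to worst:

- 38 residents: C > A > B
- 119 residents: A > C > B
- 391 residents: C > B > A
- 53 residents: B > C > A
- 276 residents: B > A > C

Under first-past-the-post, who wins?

C

First-place votes: B 329, A 119, C 429.
C has the most first-place votes.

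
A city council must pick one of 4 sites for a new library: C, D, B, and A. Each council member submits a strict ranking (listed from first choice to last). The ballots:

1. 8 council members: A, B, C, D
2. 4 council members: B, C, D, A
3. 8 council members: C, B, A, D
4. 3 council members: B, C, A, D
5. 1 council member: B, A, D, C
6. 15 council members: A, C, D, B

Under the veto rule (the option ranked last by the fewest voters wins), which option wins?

Last-place votes: C 1, D 19, B 15, A 4.
C is ranked last by the fewest voters, so C wins.

C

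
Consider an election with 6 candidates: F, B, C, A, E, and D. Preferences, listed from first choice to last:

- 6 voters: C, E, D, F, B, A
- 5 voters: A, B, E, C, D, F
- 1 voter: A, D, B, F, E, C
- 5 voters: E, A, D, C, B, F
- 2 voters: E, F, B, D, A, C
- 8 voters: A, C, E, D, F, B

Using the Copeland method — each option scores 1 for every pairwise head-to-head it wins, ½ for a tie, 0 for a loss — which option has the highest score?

F: beats B; loses to C, A, E, and D → score 1.
B: loses to F, C, A, E, and D → score 0.
C: beats F, B, E, and D; loses to A → score 4.
A: beats F, B, C, E, and D → score 5.
E: beats F, B, and D; loses to C and A → score 3.
D: beats F and B; loses to C, A, and E → score 2.
A has the best pairwise record.

A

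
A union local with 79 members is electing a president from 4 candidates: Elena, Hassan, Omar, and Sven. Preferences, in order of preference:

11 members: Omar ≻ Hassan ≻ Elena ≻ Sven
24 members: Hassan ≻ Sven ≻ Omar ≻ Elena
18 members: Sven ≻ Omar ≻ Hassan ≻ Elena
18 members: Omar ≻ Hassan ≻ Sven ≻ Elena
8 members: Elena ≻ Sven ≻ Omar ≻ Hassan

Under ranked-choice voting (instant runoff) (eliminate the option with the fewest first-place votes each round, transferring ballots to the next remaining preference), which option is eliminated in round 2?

Hassan

Round 1: Elena 8, Hassan 24, Omar 29, Sven 18. Eliminate Elena.
Round 2: Hassan 24, Omar 29, Sven 26. Eliminate Hassan.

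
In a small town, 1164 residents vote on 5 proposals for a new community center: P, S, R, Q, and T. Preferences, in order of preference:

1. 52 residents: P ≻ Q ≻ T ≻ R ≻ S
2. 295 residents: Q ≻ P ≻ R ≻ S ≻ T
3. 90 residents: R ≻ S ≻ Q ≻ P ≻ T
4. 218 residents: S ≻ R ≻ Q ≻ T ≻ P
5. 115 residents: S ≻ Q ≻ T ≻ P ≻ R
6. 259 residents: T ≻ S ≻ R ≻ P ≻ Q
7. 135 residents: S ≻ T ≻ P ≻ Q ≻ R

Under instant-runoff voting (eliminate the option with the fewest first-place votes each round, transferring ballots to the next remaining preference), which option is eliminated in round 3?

Round 1: P 52, S 468, R 90, Q 295, T 259. Eliminate P.
Round 2: S 468, R 90, Q 347, T 259. Eliminate R.
Round 3: S 558, Q 347, T 259. Eliminate T.

T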